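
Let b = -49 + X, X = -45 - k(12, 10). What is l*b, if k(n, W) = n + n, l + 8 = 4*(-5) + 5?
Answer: 2714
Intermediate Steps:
l = -23 (l = -8 + (4*(-5) + 5) = -8 + (-20 + 5) = -8 - 15 = -23)
k(n, W) = 2*n
X = -69 (X = -45 - 2*12 = -45 - 1*24 = -45 - 24 = -69)
b = -118 (b = -49 - 69 = -118)
l*b = -23*(-118) = 2714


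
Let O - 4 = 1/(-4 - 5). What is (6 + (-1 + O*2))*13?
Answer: 1495/9 ≈ 166.11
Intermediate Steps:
O = 35/9 (O = 4 + 1/(-4 - 5) = 4 + 1/(-9) = 4 - ⅑ = 35/9 ≈ 3.8889)
(6 + (-1 + O*2))*13 = (6 + (-1 + (35/9)*2))*13 = (6 + (-1 + 70/9))*13 = (6 + 61/9)*13 = (115/9)*13 = 1495/9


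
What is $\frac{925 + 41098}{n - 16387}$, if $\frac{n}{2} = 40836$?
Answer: $\frac{42023}{65285} \approx 0.64369$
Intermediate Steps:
$n = 81672$ ($n = 2 \cdot 40836 = 81672$)
$\frac{925 + 41098}{n - 16387} = \frac{925 + 41098}{81672 - 16387} = \frac{42023}{65285}$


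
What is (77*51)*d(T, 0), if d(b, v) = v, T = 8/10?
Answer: 0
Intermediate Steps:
T = 4/5 (T = 8*(1/10) = 4/5 ≈ 0.80000)
(77*51)*d(T, 0) = (77*51)*0 = 3927*0 = 0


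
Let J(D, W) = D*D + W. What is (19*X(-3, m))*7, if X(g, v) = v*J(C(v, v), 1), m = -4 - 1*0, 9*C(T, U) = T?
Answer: -51604/81 ≈ -637.09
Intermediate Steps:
C(T, U) = T/9
J(D, W) = W + D² (J(D, W) = D² + W = W + D²)
m = -4 (m = -4 + 0 = -4)
X(g, v) = v*(1 + v²/81) (X(g, v) = v*(1 + (v/9)²) = v*(1 + v²/81))
(19*X(-3, m))*7 = (19*(-4 + (1/81)*(-4)³))*7 = (19*(-4 + (1/81)*(-64)))*7 = (19*(-4 - 64/81))*7 = (19*(-388/81))*7 = -7372/81*7 = -51604/81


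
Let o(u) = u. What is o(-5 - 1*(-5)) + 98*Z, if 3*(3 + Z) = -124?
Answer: -13034/3 ≈ -4344.7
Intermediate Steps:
Z = -133/3 (Z = -3 + (⅓)*(-124) = -3 - 124/3 = -133/3 ≈ -44.333)
o(-5 - 1*(-5)) + 98*Z = (-5 - 1*(-5)) + 98*(-133/3) = (-5 + 5) - 13034/3 = 0 - 13034/3 = -13034/3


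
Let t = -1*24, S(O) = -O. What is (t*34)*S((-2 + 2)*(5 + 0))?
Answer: 0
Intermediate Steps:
t = -24
(t*34)*S((-2 + 2)*(5 + 0)) = (-24*34)*(-(-2 + 2)*(5 + 0)) = -(-816)*0*5 = -(-816)*0 = -816*0 = 0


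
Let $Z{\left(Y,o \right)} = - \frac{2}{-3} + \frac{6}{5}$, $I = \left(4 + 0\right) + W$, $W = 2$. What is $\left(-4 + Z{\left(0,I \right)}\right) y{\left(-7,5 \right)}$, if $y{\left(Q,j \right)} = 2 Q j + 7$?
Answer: $\frac{672}{5} \approx 134.4$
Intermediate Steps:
$y{\left(Q,j \right)} = 7 + 2 Q j$ ($y{\left(Q,j \right)} = 2 Q j + 7 = 7 + 2 Q j$)
$I = 6$ ($I = \left(4 + 0\right) + 2 = 4 + 2 = 6$)
$Z{\left(Y,o \right)} = \frac{28}{15}$ ($Z{\left(Y,o \right)} = \left(-2\right) \left(- \frac{1}{3}\right) + 6 \cdot \frac{1}{5} = \frac{2}{3} + \frac{6}{5} = \frac{28}{15}$)
$\left(-4 + Z{\left(0,I \right)}\right) y{\left(-7,5 \right)} = \left(-4 + \frac{28}{15}\right) \left(7 + 2 \left(-7\right) 5\right) = - \frac{32 \left(7 - 70\right)}{15} = \left(- \frac{32}{15}\right) \left(-63\right) = \frac{672}{5}$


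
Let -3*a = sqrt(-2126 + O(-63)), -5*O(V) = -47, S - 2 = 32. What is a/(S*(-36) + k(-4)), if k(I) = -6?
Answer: I*sqrt(52915)/18450 ≈ 0.012468*I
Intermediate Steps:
S = 34 (S = 2 + 32 = 34)
O(V) = 47/5 (O(V) = -1/5*(-47) = 47/5)
a = -I*sqrt(52915)/15 (a = -sqrt(-2126 + 47/5)/3 = -I*sqrt(52915)/15 ≈ -15.336*I)
a/(S*(-36) + k(-4)) = (-I*sqrt(52915)/15)/(34*(-36) - 6) = (-I*sqrt(52915)/15)/(-1224 - 6) = -I*sqrt(52915)/15/(-1230) = -I*sqrt(52915)/15*(-1/1230) = I*sqrt(52915)/18450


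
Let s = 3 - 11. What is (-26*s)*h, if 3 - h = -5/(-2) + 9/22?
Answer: 208/11 ≈ 18.909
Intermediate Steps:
s = -8
h = 1/11 (h = 3 - (-5/(-2) + 9/22) = 3 - (-5*(-½) + 9*(1/22)) = 3 - (5/2 + 9/22) = 3 - 1*32/11 = 3 - 32/11 = 1/11 ≈ 0.090909)
(-26*s)*h = -26*(-8)*(1/11) = 208*(1/11) = 208/11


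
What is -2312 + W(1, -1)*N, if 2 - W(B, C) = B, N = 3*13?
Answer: -2273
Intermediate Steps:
N = 39
W(B, C) = 2 - B
-2312 + W(1, -1)*N = -2312 + (2 - 1*1)*39 = -2312 + (2 - 1)*39 = -2312 + 1*39 = -2312 + 39 = -2273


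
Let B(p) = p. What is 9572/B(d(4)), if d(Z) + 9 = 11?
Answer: 4786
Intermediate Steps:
d(Z) = 2 (d(Z) = -9 + 11 = 2)
9572/B(d(4)) = 9572/2 = 9572*(½) = 4786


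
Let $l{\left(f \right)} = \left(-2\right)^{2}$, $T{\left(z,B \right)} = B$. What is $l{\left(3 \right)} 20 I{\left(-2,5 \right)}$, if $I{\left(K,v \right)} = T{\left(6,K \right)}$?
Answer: $-160$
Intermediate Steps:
$l{\left(f \right)} = 4$
$I{\left(K,v \right)} = K$
$l{\left(3 \right)} 20 I{\left(-2,5 \right)} = 4 \cdot 20 \left(-2\right) = 80 \left(-2\right) = -160$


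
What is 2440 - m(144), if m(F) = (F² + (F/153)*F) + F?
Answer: -315784/17 ≈ -18576.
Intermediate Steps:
m(F) = F + 154*F²/153 (m(F) = (F² + (F*(1/153))*F) + F = (F² + (F/153)*F) + F = (F² + F²/153) + F = 154*F²/153 + F = F + 154*F²/153)
2440 - m(144) = 2440 - 144*(153 + 154*144)/153 = 2440 - 144*(153 + 22176)/153 = 2440 - 144*22329/153 = 2440 - 1*357264/17 = 2440 - 357264/17 = -315784/17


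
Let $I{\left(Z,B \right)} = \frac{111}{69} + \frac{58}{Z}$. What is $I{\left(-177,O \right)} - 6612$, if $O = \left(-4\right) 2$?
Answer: $- \frac{26912237}{4071} \approx -6610.7$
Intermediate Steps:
$O = -8$
$I{\left(Z,B \right)} = \frac{37}{23} + \frac{58}{Z}$ ($I{\left(Z,B \right)} = 111 \cdot \frac{1}{69} + \frac{58}{Z} = \frac{37}{23} + \frac{58}{Z}$)
$I{\left(-177,O \right)} - 6612 = \left(\frac{37}{23} + \frac{58}{-177}\right) - 6612 = \left(\frac{37}{23} + 58 \left(- \frac{1}{177}\right)\right) - 6612 = \left(\frac{37}{23} - \frac{58}{177}\right) - 6612 = \frac{5215}{4071} - 6612 = - \frac{26912237}{4071}$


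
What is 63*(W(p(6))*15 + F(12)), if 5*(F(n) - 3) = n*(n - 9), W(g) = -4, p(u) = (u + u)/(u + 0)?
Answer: -15687/5 ≈ -3137.4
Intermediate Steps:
p(u) = 2 (p(u) = (2*u)/u = 2)
F(n) = 3 + n*(-9 + n)/5 (F(n) = 3 + (n*(n - 9))/5 = 3 + (n*(-9 + n))/5 = 3 + n*(-9 + n)/5)
63*(W(p(6))*15 + F(12)) = 63*(-4*15 + (3 - 9/5*12 + (⅕)*12²)) = 63*(-60 + (3 - 108/5 + (⅕)*144)) = 63*(-60 + (3 - 108/5 + 144/5)) = 63*(-60 + 51/5) = 63*(-249/5) = -15687/5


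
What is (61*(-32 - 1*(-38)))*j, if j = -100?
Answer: -36600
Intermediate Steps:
(61*(-32 - 1*(-38)))*j = (61*(-32 - 1*(-38)))*(-100) = (61*(-32 + 38))*(-100) = (61*6)*(-100) = 366*(-100) = -36600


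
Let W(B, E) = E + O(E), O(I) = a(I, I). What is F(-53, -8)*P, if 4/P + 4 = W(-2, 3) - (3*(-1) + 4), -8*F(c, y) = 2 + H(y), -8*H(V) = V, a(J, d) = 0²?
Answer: ¾ ≈ 0.75000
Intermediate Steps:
a(J, d) = 0
O(I) = 0
H(V) = -V/8
F(c, y) = -¼ + y/64 (F(c, y) = -(2 - y/8)/8 = -¼ + y/64)
W(B, E) = E (W(B, E) = E + 0 = E)
P = -2 (P = 4/(-4 + (3 - (3*(-1) + 4))) = 4/(-4 + (3 - (-3 + 4))) = 4/(-4 + (3 - 1*1)) = 4/(-4 + (3 - 1)) = 4/(-4 + 2) = 4/(-2) = 4*(-½) = -2)
F(-53, -8)*P = (-¼ + (1/64)*(-8))*(-2) = (-¼ - ⅛)*(-2) = -3/8*(-2) = ¾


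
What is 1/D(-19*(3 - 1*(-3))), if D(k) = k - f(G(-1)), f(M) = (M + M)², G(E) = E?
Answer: -1/118 ≈ -0.0084746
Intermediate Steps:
f(M) = 4*M² (f(M) = (2*M)² = 4*M²)
D(k) = -4 + k (D(k) = k - 4*(-1)² = k - 4 = -4 + k)
1/D(-19*(3 - 1*(-3))) = 1/(-4 - 19*(3 - 1*(-3))) = 1/(-4 - 19*(3 + 3)) = 1/(-4 - 19*6) = 1/(-4 - 114) = 1/(-118) = -1/118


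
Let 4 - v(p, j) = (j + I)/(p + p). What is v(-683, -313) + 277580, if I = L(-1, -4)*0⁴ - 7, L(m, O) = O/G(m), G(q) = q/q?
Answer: 189589712/683 ≈ 2.7758e+5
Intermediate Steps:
G(q) = 1
L(m, O) = O (L(m, O) = O/1 = O*1 = O)
I = -7 (I = -4*0⁴ - 7 = -4*0 - 7 = 0 - 7 = -7)
v(p, j) = 4 - (-7 + j)/(2*p) (v(p, j) = 4 - (j - 7)/(p + p) = 4 - (-7 + j)/(2*p))
v(-683, -313) + 277580 = (½)*(7 - 1*(-313) + 8*(-683))/(-683) + 277580 = (½)*(-1/683)*(7 + 313 - 5464) + 277580 = (½)*(-1/683)*(-5144) + 277580 = 2572/683 + 277580 = 189589712/683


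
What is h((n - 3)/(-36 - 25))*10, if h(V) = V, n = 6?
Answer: -30/61 ≈ -0.49180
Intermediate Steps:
h((n - 3)/(-36 - 25))*10 = ((6 - 3)/(-36 - 25))*10 = (3/(-61))*10 = (3*(-1/61))*10 = -3/61*10 = -30/61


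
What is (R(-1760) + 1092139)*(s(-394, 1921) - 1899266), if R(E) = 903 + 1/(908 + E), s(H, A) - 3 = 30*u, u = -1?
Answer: -1768757978549419/852 ≈ -2.0760e+12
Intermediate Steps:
s(H, A) = -27 (s(H, A) = 3 + 30*(-1) = 3 - 30 = -27)
(R(-1760) + 1092139)*(s(-394, 1921) - 1899266) = ((819925 + 903*(-1760))/(908 - 1760) + 1092139)*(-27 - 1899266) = ((819925 - 1589280)/(-852) + 1092139)*(-1899293) = (-1/852*(-769355) + 1092139)*(-1899293) = (769355/852 + 1092139)*(-1899293) = (931271783/852)*(-1899293) = -1768757978549419/852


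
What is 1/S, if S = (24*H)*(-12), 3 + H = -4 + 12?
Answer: -1/1440 ≈ -0.00069444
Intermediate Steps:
H = 5 (H = -3 + (-4 + 12) = -3 + 8 = 5)
S = -1440 (S = (24*5)*(-12) = 120*(-12) = -1440)
1/S = 1/(-1440) = -1/1440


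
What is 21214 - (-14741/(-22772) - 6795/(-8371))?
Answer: 4043628143517/190624412 ≈ 21213.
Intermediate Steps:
21214 - (-14741/(-22772) - 6795/(-8371)) = 21214 - (-14741*(-1/22772) - 6795*(-1/8371)) = 21214 - (14741/22772 + 6795/8371) = 21214 - 1*278132651/190624412 = 21214 - 278132651/190624412 = 4043628143517/190624412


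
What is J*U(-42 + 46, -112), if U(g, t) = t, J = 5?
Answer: -560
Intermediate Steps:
J*U(-42 + 46, -112) = 5*(-112) = -560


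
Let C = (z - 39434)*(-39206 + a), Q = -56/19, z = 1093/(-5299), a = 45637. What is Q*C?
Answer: 10750669721832/14383 ≈ 7.4746e+8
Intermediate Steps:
z = -1093/5299 (z = 1093*(-1/5299) = -1093/5299 ≈ -0.20627)
Q = -56/19 (Q = -56*1/19 = -56/19 ≈ -2.9474)
C = -1343833715229/5299 (C = (-1093/5299 - 39434)*(-39206 + 45637) = -208961859/5299*6431 = -1343833715229/5299 ≈ -2.5360e+8)
Q*C = -56/19*(-1343833715229/5299) = 10750669721832/14383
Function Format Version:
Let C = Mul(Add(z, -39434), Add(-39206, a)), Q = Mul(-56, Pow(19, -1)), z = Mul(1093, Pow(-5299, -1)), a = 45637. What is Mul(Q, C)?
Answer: Rational(10750669721832, 14383) ≈ 7.4746e+8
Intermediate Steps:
z = Rational(-1093, 5299) (z = Mul(1093, Rational(-1, 5299)) = Rational(-1093, 5299) ≈ -0.20627)
Q = Rational(-56, 19) (Q = Mul(-56, Rational(1, 19)) = Rational(-56, 19) ≈ -2.9474)
C = Rational(-1343833715229, 5299) (C = Mul(Add(Rational(-1093, 5299), -39434), Add(-39206, 45637)) = Mul(Rational(-208961859, 5299), 6431) = Rational(-1343833715229, 5299) ≈ -2.5360e+8)
Mul(Q, C) = Mul(Rational(-56, 19), Rational(-1343833715229, 5299)) = Rational(10750669721832, 14383)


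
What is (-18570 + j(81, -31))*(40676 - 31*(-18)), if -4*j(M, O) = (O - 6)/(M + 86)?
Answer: -255748174091/334 ≈ -7.6571e+8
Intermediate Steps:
j(M, O) = -(-6 + O)/(4*(86 + M)) (j(M, O) = -(O - 6)/(4*(M + 86)) = -(-6 + O)/(4*(86 + M)))
(-18570 + j(81, -31))*(40676 - 31*(-18)) = (-18570 + (6 - 1*(-31))/(4*(86 + 81)))*(40676 - 31*(-18)) = (-18570 + (¼)*(6 + 31)/167)*(40676 + 558) = (-18570 + (¼)*(1/167)*37)*41234 = (-18570 + 37/668)*41234 = -12404723/668*41234 = -255748174091/334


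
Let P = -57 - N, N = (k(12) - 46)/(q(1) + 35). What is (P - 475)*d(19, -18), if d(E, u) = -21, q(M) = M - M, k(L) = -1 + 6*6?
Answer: 55827/5 ≈ 11165.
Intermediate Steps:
k(L) = 35 (k(L) = -1 + 36 = 35)
q(M) = 0
N = -11/35 (N = (35 - 46)/(0 + 35) = -11/35 ≈ -0.31429)
P = -1984/35 (P = -57 - 1*(-11/35) = -57 + 11/35 = -1984/35 ≈ -56.686)
(P - 475)*d(19, -18) = (-1984/35 - 475)*(-21) = -18609/35*(-21) = 55827/5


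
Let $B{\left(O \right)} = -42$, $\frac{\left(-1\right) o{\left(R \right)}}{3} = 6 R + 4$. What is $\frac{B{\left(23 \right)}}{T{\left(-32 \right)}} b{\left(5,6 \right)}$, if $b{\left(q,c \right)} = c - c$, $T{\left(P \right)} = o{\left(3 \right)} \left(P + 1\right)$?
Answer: $0$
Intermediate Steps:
$o{\left(R \right)} = -12 - 18 R$ ($o{\left(R \right)} = - 3 \left(6 R + 4\right) = - 3 \left(4 + 6 R\right) = -12 - 18 R$)
$T{\left(P \right)} = -66 - 66 P$ ($T{\left(P \right)} = \left(-12 - 54\right) \left(P + 1\right) = \left(-12 - 54\right) \left(1 + P\right) = - 66 \left(1 + P\right) = -66 - 66 P$)
$b{\left(q,c \right)} = 0$
$\frac{B{\left(23 \right)}}{T{\left(-32 \right)}} b{\left(5,6 \right)} = - \frac{42}{-66 - -2112} \cdot 0 = - \frac{42}{-66 + 2112} \cdot 0 = - \frac{42}{2046} \cdot 0 = \left(-42\right) \frac{1}{2046} \cdot 0 = \left(- \frac{7}{341}\right) 0 = 0$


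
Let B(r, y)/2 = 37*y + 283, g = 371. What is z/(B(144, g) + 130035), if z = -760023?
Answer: -253341/52685 ≈ -4.8086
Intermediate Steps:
B(r, y) = 566 + 74*y (B(r, y) = 2*(37*y + 283) = 2*(283 + 37*y) = 566 + 74*y)
z/(B(144, g) + 130035) = -760023/((566 + 74*371) + 130035) = -760023/((566 + 27454) + 130035) = -760023/(28020 + 130035) = -760023/158055 = -760023*1/158055 = -253341/52685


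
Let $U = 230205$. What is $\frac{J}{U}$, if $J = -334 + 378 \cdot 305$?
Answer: $\frac{114956}{230205} \approx 0.49936$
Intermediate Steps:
$J = 114956$ ($J = -334 + 115290 = 114956$)
$\frac{J}{U} = \frac{114956}{230205}$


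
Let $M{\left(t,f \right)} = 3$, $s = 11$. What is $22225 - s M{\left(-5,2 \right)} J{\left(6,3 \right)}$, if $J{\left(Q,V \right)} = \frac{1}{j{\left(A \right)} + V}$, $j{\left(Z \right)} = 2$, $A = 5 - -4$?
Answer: $\frac{111092}{5} \approx 22218.0$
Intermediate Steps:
$A = 9$ ($A = 5 + 4 = 9$)
$J{\left(Q,V \right)} = \frac{1}{2 + V}$
$22225 - s M{\left(-5,2 \right)} J{\left(6,3 \right)} = 22225 - \frac{11 \cdot 3}{2 + 3} = 22225 - \frac{33}{5} = \frac{111092}{5}$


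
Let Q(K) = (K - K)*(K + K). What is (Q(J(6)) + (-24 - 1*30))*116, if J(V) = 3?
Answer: -6264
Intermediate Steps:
Q(K) = 0 (Q(K) = 0*(2*K) = 0)
(Q(J(6)) + (-24 - 1*30))*116 = (0 + (-24 - 1*30))*116 = (0 + (-24 - 30))*116 = (0 - 54)*116 = -54*116 = -6264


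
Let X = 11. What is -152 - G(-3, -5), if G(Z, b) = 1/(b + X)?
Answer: -913/6 ≈ -152.17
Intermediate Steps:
G(Z, b) = 1/(11 + b) (G(Z, b) = 1/(b + 11) = 1/(11 + b))
-152 - G(-3, -5) = -152 - 1/(11 - 5) = -152 - 1/6 = -152 - 1*⅙ = -152 - ⅙ = -913/6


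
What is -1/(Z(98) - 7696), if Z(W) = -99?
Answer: 1/7795 ≈ 0.00012829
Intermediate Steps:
-1/(Z(98) - 7696) = -1/(-99 - 7696) = -1/(-7795) = -1*(-1/7795) = 1/7795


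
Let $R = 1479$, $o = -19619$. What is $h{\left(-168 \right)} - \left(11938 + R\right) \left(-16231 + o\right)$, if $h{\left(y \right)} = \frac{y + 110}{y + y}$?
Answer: $\frac{80807907629}{168} \approx 4.81 \cdot 10^{8}$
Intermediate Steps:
$h{\left(y \right)} = \frac{110 + y}{2 y}$
$h{\left(-168 \right)} - \left(11938 + R\right) \left(-16231 + o\right) = \frac{110 - 168}{2 \left(-168\right)} - \left(11938 + 1479\right) \left(-16231 - 19619\right) = \frac{1}{2} \left(- \frac{1}{168}\right) \left(-58\right) - 13417 \left(-35850\right) = \frac{29}{168} - -480999450 = \frac{29}{168} + 480999450 = \frac{80807907629}{168}$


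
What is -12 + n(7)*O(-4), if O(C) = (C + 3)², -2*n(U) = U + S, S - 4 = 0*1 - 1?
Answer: -17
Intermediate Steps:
S = 3 (S = 4 + (0*1 - 1) = 4 + (0 - 1) = 4 - 1 = 3)
n(U) = -3/2 - U/2 (n(U) = -(U + 3)/2 = -(3 + U)/2 = -3/2 - U/2)
O(C) = (3 + C)²
-12 + n(7)*O(-4) = -12 + (-3/2 - ½*7)*(3 - 4)² = -12 + (-3/2 - 7/2)*(-1)² = -12 - 5*1 = -12 - 5 = -17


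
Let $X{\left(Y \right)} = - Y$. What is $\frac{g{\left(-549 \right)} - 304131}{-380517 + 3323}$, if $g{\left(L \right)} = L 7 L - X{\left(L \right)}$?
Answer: $- \frac{1805127}{377194} \approx -4.7857$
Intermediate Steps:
$g{\left(L \right)} = L + 7 L^{2}$ ($g{\left(L \right)} = L 7 L - - L = 7 L L + L = 7 L^{2} + L = L + 7 L^{2}$)
$\frac{g{\left(-549 \right)} - 304131}{-380517 + 3323} = \frac{- 549 \left(1 + 7 \left(-549\right)\right) - 304131}{-380517 + 3323} = \frac{- 549 \left(1 - 3843\right) - 304131}{-377194} = \left(\left(-549\right) \left(-3842\right) - 304131\right) \left(- \frac{1}{377194}\right) = \left(2109258 - 304131\right) \left(- \frac{1}{377194}\right) = 1805127 \left(- \frac{1}{377194}\right) = - \frac{1805127}{377194}$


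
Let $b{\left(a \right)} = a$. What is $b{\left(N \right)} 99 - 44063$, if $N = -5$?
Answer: $-44558$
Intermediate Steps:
$b{\left(N \right)} 99 - 44063 = \left(-5\right) 99 - 44063 = -495 - 44063 = -44558$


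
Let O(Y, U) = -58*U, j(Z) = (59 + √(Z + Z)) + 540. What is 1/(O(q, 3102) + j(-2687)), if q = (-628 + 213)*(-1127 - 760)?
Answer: -179317/32154591863 - I*√5374/32154591863 ≈ -5.5767e-6 - 2.2798e-9*I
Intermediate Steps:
j(Z) = 599 + √2*√Z (j(Z) = (59 + √(2*Z)) + 540 = (59 + √2*√Z) + 540 = 599 + √2*√Z)
q = 783105 (q = -415*(-1887) = 783105)
1/(O(q, 3102) + j(-2687)) = 1/(-58*3102 + (599 + √2*√(-2687))) = 1/(-179916 + (599 + √2*(I*√2687))) = 1/(-179916 + (599 + I*√5374)) = 1/(-179317 + I*√5374)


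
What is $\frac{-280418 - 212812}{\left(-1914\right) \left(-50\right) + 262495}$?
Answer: $- \frac{98646}{71639} \approx -1.377$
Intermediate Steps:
$\frac{-280418 - 212812}{\left(-1914\right) \left(-50\right) + 262495} = - \frac{493230}{95700 + 262495} = - \frac{493230}{358195} = \left(-493230\right) \frac{1}{358195} = - \frac{98646}{71639}$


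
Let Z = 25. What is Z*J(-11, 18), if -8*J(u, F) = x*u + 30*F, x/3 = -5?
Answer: -17625/8 ≈ -2203.1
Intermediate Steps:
x = -15 (x = 3*(-5) = -15)
J(u, F) = -15*F/4 + 15*u/8 (J(u, F) = -(-15*u + 30*F)/8 = -15*F/4 + 15*u/8)
Z*J(-11, 18) = 25*(-15/4*18 + (15/8)*(-11)) = 25*(-135/2 - 165/8) = 25*(-705/8) = -17625/8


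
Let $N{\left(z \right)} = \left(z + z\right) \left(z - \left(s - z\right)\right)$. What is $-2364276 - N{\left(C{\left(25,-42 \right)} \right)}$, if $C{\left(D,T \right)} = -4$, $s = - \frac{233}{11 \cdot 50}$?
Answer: $- \frac{650192568}{275} \approx -2.3643 \cdot 10^{6}$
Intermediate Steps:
$s = - \frac{233}{550} \approx -0.42364$
$N{\left(z \right)} = 2 z \left(\frac{233}{550} + 2 z\right)$ ($N{\left(z \right)} = \left(z + z\right) \left(z + \left(z - - \frac{233}{550}\right)\right) = 2 z \left(z + \left(z + \frac{233}{550}\right)\right) = 2 z \left(z + \left(\frac{233}{550} + z\right)\right) = 2 z \left(\frac{233}{550} + 2 z\right)$)
$-2364276 - N{\left(C{\left(25,-42 \right)} \right)} = -2364276 - \frac{1}{275} \left(-4\right) \left(233 + 1100 \left(-4\right)\right) = -2364276 - \frac{1}{275} \left(-4\right) \left(233 - 4400\right) = -2364276 - \frac{1}{275} \left(-4\right) \left(-4167\right) = -2364276 - \frac{16668}{275} = - \frac{650192568}{275}$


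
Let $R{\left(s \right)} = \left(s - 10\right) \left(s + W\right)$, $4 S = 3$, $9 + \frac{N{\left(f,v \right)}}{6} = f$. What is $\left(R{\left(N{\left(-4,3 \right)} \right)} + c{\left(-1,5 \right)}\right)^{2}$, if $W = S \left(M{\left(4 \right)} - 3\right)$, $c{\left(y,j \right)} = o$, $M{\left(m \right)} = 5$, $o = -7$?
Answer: $45225625$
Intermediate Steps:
$N{\left(f,v \right)} = -54 + 6 f$
$S = \frac{3}{4}$ ($S = \frac{1}{4} \cdot 3 = \frac{3}{4} \approx 0.75$)
$c{\left(y,j \right)} = -7$
$W = \frac{3}{2}$ ($W = \frac{3 \left(5 - 3\right)}{4} = \frac{3}{4} \cdot 2 = \frac{3}{2} \approx 1.5$)
$R{\left(s \right)} = \left(-10 + s\right) \left(\frac{3}{2} + s\right)$ ($R{\left(s \right)} = \left(s - 10\right) \left(s + \frac{3}{2}\right) = \left(-10 + s\right) \left(\frac{3}{2} + s\right)$)
$\left(R{\left(N{\left(-4,3 \right)} \right)} + c{\left(-1,5 \right)}\right)^{2} = \left(\left(-15 + \left(-54 + 6 \left(-4\right)\right)^{2} - \frac{17 \left(-54 + 6 \left(-4\right)\right)}{2}\right) - 7\right)^{2} = \left(\left(-15 + \left(-54 - 24\right)^{2} - \frac{17 \left(-54 - 24\right)}{2}\right) - 7\right)^{2} = \left(\left(-15 + \left(-78\right)^{2} - -663\right) - 7\right)^{2} = \left(\left(-15 + 6084 + 663\right) - 7\right)^{2} = \left(6732 - 7\right)^{2} = 6725^{2} = 45225625$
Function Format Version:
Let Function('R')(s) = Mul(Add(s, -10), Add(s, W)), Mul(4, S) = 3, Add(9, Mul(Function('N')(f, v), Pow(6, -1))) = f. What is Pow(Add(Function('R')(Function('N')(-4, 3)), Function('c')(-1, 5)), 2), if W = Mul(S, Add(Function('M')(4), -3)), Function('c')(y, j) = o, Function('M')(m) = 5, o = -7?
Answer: 45225625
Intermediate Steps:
Function('N')(f, v) = Add(-54, Mul(6, f))
S = Rational(3, 4) (S = Mul(Rational(1, 4), 3) = Rational(3, 4) ≈ 0.75000)
Function('c')(y, j) = -7
W = Rational(3, 2) (W = Mul(Rational(3, 4), Add(5, -3)) = Mul(Rational(3, 4), 2) = Rational(3, 2) ≈ 1.5000)
Function('R')(s) = Mul(Add(-10, s), Add(Rational(3, 2), s)) (Function('R')(s) = Mul(Add(s, -10), Add(s, Rational(3, 2))) = Mul(Add(-10, s), Add(Rational(3, 2), s)))
Pow(Add(Function('R')(Function('N')(-4, 3)), Function('c')(-1, 5)), 2) = Pow(Add(Add(-15, Pow(Add(-54, Mul(6, -4)), 2), Mul(Rational(-17, 2), Add(-54, Mul(6, -4)))), -7), 2) = Pow(Add(Add(-15, Pow(Add(-54, -24), 2), Mul(Rational(-17, 2), Add(-54, -24))), -7), 2) = Pow(Add(Add(-15, Pow(-78, 2), Mul(Rational(-17, 2), -78)), -7), 2) = Pow(Add(Add(-15, 6084, 663), -7), 2) = Pow(Add(6732, -7), 2) = Pow(6725, 2) = 45225625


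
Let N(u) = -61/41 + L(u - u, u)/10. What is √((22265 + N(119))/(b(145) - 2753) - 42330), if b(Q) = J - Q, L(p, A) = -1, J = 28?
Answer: I*√348731872993/2870 ≈ 205.76*I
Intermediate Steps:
b(Q) = 28 - Q
N(u) = -651/410 (N(u) = -61/41 - 1/10 = -61*1/41 - 1*⅒ = -61/41 - ⅒ = -651/410)
√((22265 + N(119))/(b(145) - 2753) - 42330) = √((22265 - 651/410)/((28 - 1*145) - 2753) - 42330) = √(9127999/(410*((28 - 145) - 2753)) - 42330) = √(9127999/(410*(-117 - 2753)) - 42330) = √((9127999/410)/(-2870) - 42330) = √((9127999/410)*(-1/2870) - 42330) = √(-9127999/1176700 - 42330) = √(-49818838999/1176700) = I*√348731872993/2870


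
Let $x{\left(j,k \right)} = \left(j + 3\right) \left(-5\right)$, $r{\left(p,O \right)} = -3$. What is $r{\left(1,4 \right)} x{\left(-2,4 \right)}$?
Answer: $15$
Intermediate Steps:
$x{\left(j,k \right)} = -15 - 5 j$ ($x{\left(j,k \right)} = \left(3 + j\right) \left(-5\right) = -15 - 5 j$)
$r{\left(1,4 \right)} x{\left(-2,4 \right)} = - 3 \left(-15 - -10\right) = - 3 \left(-15 + 10\right) = \left(-3\right) \left(-5\right) = 15$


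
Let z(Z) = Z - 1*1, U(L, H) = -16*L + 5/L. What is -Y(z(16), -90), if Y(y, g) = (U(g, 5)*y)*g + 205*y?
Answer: 1940850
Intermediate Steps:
z(Z) = -1 + Z (z(Z) = Z - 1 = -1 + Z)
Y(y, g) = 205*y + g*y*(-16*g + 5/g) (Y(y, g) = ((-16*g + 5/g)*y)*g + 205*y = (y*(-16*g + 5/g))*g + 205*y = g*y*(-16*g + 5/g) + 205*y = 205*y + g*y*(-16*g + 5/g))
-Y(z(16), -90) = -2*(-1 + 16)*(105 - 8*(-90)²) = -2*15*(105 - 8*8100) = -2*15*(105 - 64800) = -2*15*(-64695) = -1*(-1940850) = 1940850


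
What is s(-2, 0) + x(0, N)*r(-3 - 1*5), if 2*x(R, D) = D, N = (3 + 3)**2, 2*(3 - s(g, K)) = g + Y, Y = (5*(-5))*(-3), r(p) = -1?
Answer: -103/2 ≈ -51.500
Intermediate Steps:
Y = 75 (Y = -25*(-3) = 75)
s(g, K) = -69/2 - g/2 (s(g, K) = 3 - (g + 75)/2 = 3 - (75 + g)/2 = 3 + (-75/2 - g/2) = -69/2 - g/2)
N = 36 (N = 6**2 = 36)
x(R, D) = D/2
s(-2, 0) + x(0, N)*r(-3 - 1*5) = (-69/2 - 1/2*(-2)) + ((1/2)*36)*(-1) = (-69/2 + 1) + 18*(-1) = -67/2 - 18 = -103/2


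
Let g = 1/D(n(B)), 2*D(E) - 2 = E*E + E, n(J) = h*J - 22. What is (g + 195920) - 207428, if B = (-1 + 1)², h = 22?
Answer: -2669855/232 ≈ -11508.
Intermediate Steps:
B = 0 (B = 0² = 0)
n(J) = -22 + 22*J (n(J) = 22*J - 22 = -22 + 22*J)
D(E) = 1 + E/2 + E²/2 (D(E) = 1 + (E*E + E)/2 = 1 + (E² + E)/2 = 1 + (E + E²)/2 = 1 + (E/2 + E²/2) = 1 + E/2 + E²/2)
g = 1/232 (g = 1/(1 + (-22 + 22*0)/2 + (-22 + 22*0)²/2) = 1/(1 + (-22 + 0)/2 + (-22 + 0)²/2) = 1/(1 + (½)*(-22) + (½)*(-22)²) = 1/(1 - 11 + (½)*484) = 1/(1 - 11 + 242) = 1/232 ≈ 0.0043103)
(g + 195920) - 207428 = (1/232 + 195920) - 207428 = 45453441/232 - 207428 = -2669855/232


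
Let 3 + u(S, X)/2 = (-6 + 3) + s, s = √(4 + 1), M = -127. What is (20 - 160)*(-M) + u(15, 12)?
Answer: -17792 + 2*√5 ≈ -17788.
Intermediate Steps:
s = √5 ≈ 2.2361
u(S, X) = -12 + 2*√5 (u(S, X) = -6 + 2*((-6 + 3) + √5) = -6 + 2*(-3 + √5) = -6 + (-6 + 2*√5) = -12 + 2*√5)
(20 - 160)*(-M) + u(15, 12) = (20 - 160)*(-1*(-127)) + (-12 + 2*√5) = -140*127 + (-12 + 2*√5) = -17780 + (-12 + 2*√5) = -17792 + 2*√5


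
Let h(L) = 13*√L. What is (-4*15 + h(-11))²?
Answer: 1741 - 1560*I*√11 ≈ 1741.0 - 5173.9*I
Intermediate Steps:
(-4*15 + h(-11))² = (-4*15 + 13*√(-11))² = (-60 + 13*(I*√11))² = (-60 + 13*I*√11)²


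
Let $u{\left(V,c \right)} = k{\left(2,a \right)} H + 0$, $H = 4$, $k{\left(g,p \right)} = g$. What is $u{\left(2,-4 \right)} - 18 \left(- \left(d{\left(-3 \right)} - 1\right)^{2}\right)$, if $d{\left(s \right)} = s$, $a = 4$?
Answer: $296$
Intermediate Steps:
$u{\left(V,c \right)} = 8$ ($u{\left(V,c \right)} = 2 \cdot 4 + 0 = 8 + 0 = 8$)
$u{\left(2,-4 \right)} - 18 \left(- \left(d{\left(-3 \right)} - 1\right)^{2}\right) = 8 - 18 \left(- \left(-3 - 1\right)^{2}\right) = 8 - 18 \left(- \left(-4\right)^{2}\right) = 8 - 18 \left(\left(-1\right) 16\right) = 8 - -288 = 8 + 288 = 296$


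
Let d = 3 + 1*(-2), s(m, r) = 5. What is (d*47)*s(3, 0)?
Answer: 235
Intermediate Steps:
d = 1 (d = 3 - 2 = 1)
(d*47)*s(3, 0) = (1*47)*5 = 47*5 = 235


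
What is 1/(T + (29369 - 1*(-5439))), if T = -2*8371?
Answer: 1/18066 ≈ 5.5353e-5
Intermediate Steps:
T = -16742
1/(T + (29369 - 1*(-5439))) = 1/(-16742 + (29369 - 1*(-5439))) = 1/(-16742 + (29369 + 5439)) = 1/(-16742 + 34808) = 1/18066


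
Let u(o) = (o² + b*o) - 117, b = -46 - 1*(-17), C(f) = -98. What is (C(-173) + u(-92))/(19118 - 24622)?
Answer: -10917/5504 ≈ -1.9835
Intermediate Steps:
b = -29 (b = -46 + 17 = -29)
u(o) = -117 + o² - 29*o (u(o) = (o² - 29*o) - 117 = -117 + o² - 29*o)
(C(-173) + u(-92))/(19118 - 24622) = (-98 + (-117 + (-92)² - 29*(-92)))/(19118 - 24622) = (-98 + (-117 + 8464 + 2668))/(-5504) = (-98 + 11015)*(-1/5504) = 10917*(-1/5504) = -10917/5504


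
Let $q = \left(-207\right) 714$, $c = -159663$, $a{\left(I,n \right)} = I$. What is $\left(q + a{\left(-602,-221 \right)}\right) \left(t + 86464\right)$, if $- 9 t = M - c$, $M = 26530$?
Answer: $- \frac{87850277200}{9} \approx -9.7611 \cdot 10^{9}$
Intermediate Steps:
$q = -147798$
$t = - \frac{186193}{9}$ ($t = - \frac{26530 - -159663}{9} = - \frac{26530 + 159663}{9} = \left(- \frac{1}{9}\right) 186193 = - \frac{186193}{9} \approx -20688.0$)
$\left(q + a{\left(-602,-221 \right)}\right) \left(t + 86464\right) = \left(-147798 - 602\right) \left(- \frac{186193}{9} + 86464\right) = \left(-148400\right) \frac{591983}{9} = - \frac{87850277200}{9}$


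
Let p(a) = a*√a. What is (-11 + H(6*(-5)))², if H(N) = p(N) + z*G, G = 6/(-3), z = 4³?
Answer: -7679 + 8340*I*√30 ≈ -7679.0 + 45680.0*I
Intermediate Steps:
p(a) = a^(3/2)
z = 64
G = -2 (G = 6*(-⅓) = -2)
H(N) = -128 + N^(3/2) (H(N) = N^(3/2) + 64*(-2) = N^(3/2) - 128 = -128 + N^(3/2))
(-11 + H(6*(-5)))² = (-11 + (-128 + (6*(-5))^(3/2)))² = (-11 + (-128 + (-30)^(3/2)))² = (-11 + (-128 - 30*I*√30))² = (-139 - 30*I*√30)²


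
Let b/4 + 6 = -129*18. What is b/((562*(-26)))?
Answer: 2328/3653 ≈ 0.63728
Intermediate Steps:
b = -9312 (b = -24 + 4*(-129*18) = -24 + 4*(-2322) = -24 - 9288 = -9312)
b/((562*(-26))) = -9312/(562*(-26)) = -9312/(-14612) = -9312*(-1/14612) = 2328/3653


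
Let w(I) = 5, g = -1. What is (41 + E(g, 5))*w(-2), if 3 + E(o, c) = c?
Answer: 215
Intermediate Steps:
E(o, c) = -3 + c
(41 + E(g, 5))*w(-2) = (41 + (-3 + 5))*5 = (41 + 2)*5 = 43*5 = 215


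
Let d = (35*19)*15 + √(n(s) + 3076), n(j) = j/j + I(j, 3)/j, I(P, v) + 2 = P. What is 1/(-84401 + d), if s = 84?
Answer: -3125892/232647508717 - 5*√217182/232647508717 ≈ -1.3446e-5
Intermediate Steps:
I(P, v) = -2 + P
n(j) = 1 + (-2 + j)/j (n(j) = j/j + (-2 + j)/j = 1 + (-2 + j)/j)
d = 9975 + 5*√217182/42 (d = (35*19)*15 + √((2 - 2/84) + 3076) = 665*15 + √((2 - 2*1/84) + 3076) = 9975 + √((2 - 1/42) + 3076) = 9975 + √(83/42 + 3076) = 9975 + √(129275/42) = 9975 + 5*√217182/42 ≈ 10030.)
1/(-84401 + d) = 1/(-84401 + (9975 + 5*√217182/42)) = 1/(-74426 + 5*√217182/42)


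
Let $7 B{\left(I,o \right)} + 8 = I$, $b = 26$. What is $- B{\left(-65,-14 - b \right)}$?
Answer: $\frac{73}{7} \approx 10.429$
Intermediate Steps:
$B{\left(I,o \right)} = - \frac{8}{7} + \frac{I}{7}$
$- B{\left(-65,-14 - b \right)} = - (- \frac{8}{7} + \frac{1}{7} \left(-65\right)) = - (- \frac{8}{7} - \frac{65}{7}) = \left(-1\right) \left(- \frac{73}{7}\right) = \frac{73}{7}$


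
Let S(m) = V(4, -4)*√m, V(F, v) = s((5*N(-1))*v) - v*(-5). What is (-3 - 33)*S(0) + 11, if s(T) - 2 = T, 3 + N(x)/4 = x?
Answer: 11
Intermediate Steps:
N(x) = -12 + 4*x
s(T) = 2 + T
V(F, v) = 2 - 75*v (V(F, v) = (2 + (5*(-12 + 4*(-1)))*v) - v*(-5) = (2 + (5*(-12 - 4))*v) - (-5)*v = (2 + (5*(-16))*v) + 5*v = (2 - 80*v) + 5*v = 2 - 75*v)
S(m) = 302*√m (S(m) = (2 - 75*(-4))*√m = (2 + 300)*√m = 302*√m)
(-3 - 33)*S(0) + 11 = (-3 - 33)*(302*√0) + 11 = -10872*0 + 11 = -36*0 + 11 = 0 + 11 = 11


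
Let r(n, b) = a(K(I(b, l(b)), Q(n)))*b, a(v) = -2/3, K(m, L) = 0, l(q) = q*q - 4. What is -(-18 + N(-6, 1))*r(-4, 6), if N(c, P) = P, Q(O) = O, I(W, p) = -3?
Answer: -68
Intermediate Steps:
l(q) = -4 + q**2 (l(q) = q**2 - 4 = -4 + q**2)
a(v) = -2/3 (a(v) = -2*1/3 = -2/3)
r(n, b) = -2*b/3
-(-18 + N(-6, 1))*r(-4, 6) = -(-18 + 1)*(-2/3*6) = -(-17)*(-4) = -1*68 = -68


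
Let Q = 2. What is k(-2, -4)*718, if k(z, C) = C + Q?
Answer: -1436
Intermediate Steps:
k(z, C) = 2 + C (k(z, C) = C + 2 = 2 + C)
k(-2, -4)*718 = (2 - 4)*718 = -2*718 = -1436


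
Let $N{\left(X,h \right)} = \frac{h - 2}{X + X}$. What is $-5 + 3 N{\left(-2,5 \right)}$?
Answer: $- \frac{29}{4} \approx -7.25$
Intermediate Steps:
$N{\left(X,h \right)} = \frac{-2 + h}{2 X}$
$-5 + 3 N{\left(-2,5 \right)} = -5 + 3 \frac{-2 + 5}{2 \left(-2\right)} = -5 + 3 \cdot \frac{1}{2} \left(- \frac{1}{2}\right) 3 = -5 + 3 \left(- \frac{3}{4}\right) = -5 - \frac{9}{4} = - \frac{29}{4}$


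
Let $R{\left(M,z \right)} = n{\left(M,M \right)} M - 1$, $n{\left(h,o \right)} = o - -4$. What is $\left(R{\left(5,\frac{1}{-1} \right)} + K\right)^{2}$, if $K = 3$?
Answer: $2209$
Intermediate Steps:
$n{\left(h,o \right)} = 4 + o$ ($n{\left(h,o \right)} = o + 4 = 4 + o$)
$R{\left(M,z \right)} = -1 + M \left(4 + M\right)$ ($R{\left(M,z \right)} = \left(4 + M\right) M - 1 = M \left(4 + M\right) - 1 = -1 + M \left(4 + M\right)$)
$\left(R{\left(5,\frac{1}{-1} \right)} + K\right)^{2} = \left(\left(-1 + 5 \left(4 + 5\right)\right) + 3\right)^{2} = \left(\left(-1 + 5 \cdot 9\right) + 3\right)^{2} = \left(\left(-1 + 45\right) + 3\right)^{2} = \left(44 + 3\right)^{2} = 47^{2} = 2209$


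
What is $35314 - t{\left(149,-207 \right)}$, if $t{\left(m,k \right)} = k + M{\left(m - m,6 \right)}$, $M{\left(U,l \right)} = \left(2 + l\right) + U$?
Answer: $35513$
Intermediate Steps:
$M{\left(U,l \right)} = 2 + U + l$
$t{\left(m,k \right)} = 8 + k$ ($t{\left(m,k \right)} = k + \left(2 + \left(m - m\right) + 6\right) = k + \left(2 + 0 + 6\right) = k + 8 = 8 + k$)
$35314 - t{\left(149,-207 \right)} = 35314 - \left(8 - 207\right) = 35314 - -199 = 35314 + 199 = 35513$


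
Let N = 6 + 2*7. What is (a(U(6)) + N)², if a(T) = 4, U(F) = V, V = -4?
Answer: 576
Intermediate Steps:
U(F) = -4
N = 20 (N = 6 + 14 = 20)
(a(U(6)) + N)² = (4 + 20)² = 24² = 576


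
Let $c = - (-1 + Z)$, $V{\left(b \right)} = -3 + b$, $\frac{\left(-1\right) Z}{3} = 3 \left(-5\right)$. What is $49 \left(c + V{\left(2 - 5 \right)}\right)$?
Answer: $-2450$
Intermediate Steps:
$Z = 45$ ($Z = - 3 \cdot 3 \left(-5\right) = \left(-3\right) \left(-15\right) = 45$)
$c = -44$ ($c = - (-1 + 45) = \left(-1\right) 44 = -44$)
$49 \left(c + V{\left(2 - 5 \right)}\right) = 49 \left(-44 + \left(-3 + \left(2 - 5\right)\right)\right) = 49 \left(-44 - 6\right) = 49 \left(-50\right) = -2450$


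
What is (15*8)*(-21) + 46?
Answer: -2474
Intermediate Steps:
(15*8)*(-21) + 46 = 120*(-21) + 46 = -2520 + 46 = -2474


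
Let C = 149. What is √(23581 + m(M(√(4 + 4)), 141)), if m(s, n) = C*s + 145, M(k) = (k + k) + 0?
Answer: √(23726 + 596*√2) ≈ 156.74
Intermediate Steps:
M(k) = 2*k (M(k) = 2*k + 0 = 2*k)
m(s, n) = 145 + 149*s (m(s, n) = 149*s + 145 = 145 + 149*s)
√(23581 + m(M(√(4 + 4)), 141)) = √(23581 + (145 + 149*(2*√(4 + 4)))) = √(23581 + (145 + 149*(2*√8))) = √(23581 + (145 + 149*(2*(2*√2)))) = √(23581 + (145 + 149*(4*√2))) = √(23581 + (145 + 596*√2)) = √(23726 + 596*√2)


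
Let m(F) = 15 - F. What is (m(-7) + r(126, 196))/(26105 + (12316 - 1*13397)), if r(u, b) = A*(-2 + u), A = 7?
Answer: 445/12512 ≈ 0.035566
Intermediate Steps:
r(u, b) = -14 + 7*u (r(u, b) = 7*(-2 + u) = -14 + 7*u)
(m(-7) + r(126, 196))/(26105 + (12316 - 1*13397)) = ((15 - 1*(-7)) + (-14 + 7*126))/(26105 + (12316 - 1*13397)) = ((15 + 7) + (-14 + 882))/(26105 + (12316 - 13397)) = (22 + 868)/(26105 - 1081) = 890/25024 = 890*(1/25024) = 445/12512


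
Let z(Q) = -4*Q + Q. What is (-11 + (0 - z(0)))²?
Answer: 121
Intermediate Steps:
z(Q) = -3*Q
(-11 + (0 - z(0)))² = (-11 + (0 - (-3)*0))² = (-11 + (0 - 1*0))² = (-11 + (0 + 0))² = (-11 + 0)² = (-11)² = 121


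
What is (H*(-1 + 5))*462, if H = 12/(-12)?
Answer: -1848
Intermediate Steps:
H = -1 (H = 12*(-1/12) = -1)
(H*(-1 + 5))*462 = -(-1 + 5)*462 = -1*4*462 = -4*462 = -1848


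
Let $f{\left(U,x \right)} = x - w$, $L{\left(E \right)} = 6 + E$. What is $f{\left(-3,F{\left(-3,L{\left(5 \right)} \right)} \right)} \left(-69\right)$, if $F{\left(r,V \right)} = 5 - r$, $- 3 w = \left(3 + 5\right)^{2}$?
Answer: $-2024$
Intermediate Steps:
$w = - \frac{64}{3}$ ($w = - \frac{\left(3 + 5\right)^{2}}{3} = - \frac{8^{2}}{3} = \left(- \frac{1}{3}\right) 64 = - \frac{64}{3} \approx -21.333$)
$f{\left(U,x \right)} = \frac{64}{3} + x$ ($f{\left(U,x \right)} = x - - \frac{64}{3} = x + \frac{64}{3} = \frac{64}{3} + x$)
$f{\left(-3,F{\left(-3,L{\left(5 \right)} \right)} \right)} \left(-69\right) = \left(\frac{64}{3} + \left(5 - -3\right)\right) \left(-69\right) = \left(\frac{64}{3} + \left(5 + 3\right)\right) \left(-69\right) = \left(\frac{64}{3} + 8\right) \left(-69\right) = \frac{88}{3} \left(-69\right) = -2024$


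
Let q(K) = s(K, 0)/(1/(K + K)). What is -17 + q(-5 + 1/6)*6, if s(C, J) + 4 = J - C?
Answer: -196/3 ≈ -65.333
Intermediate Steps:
s(C, J) = -4 + J - C (s(C, J) = -4 + (J - C) = -4 + J - C)
q(K) = 2*K*(-4 - K) (q(K) = (-4 + 0 - K)/(1/(K + K)) = (-4 - K)/(1/(2*K)) = (-4 - K)/((1/(2*K))) = (-4 - K)*(2*K) = 2*K*(-4 - K))
-17 + q(-5 + 1/6)*6 = -17 - 2*(-5 + 1/6)*(4 + (-5 + 1/6))*6 = -17 - 2*(-5 + 1*(⅙))*(4 + (-5 + 1*(⅙)))*6 = -17 - 2*(-5 + ⅙)*(4 + (-5 + ⅙))*6 = -17 - 2*(-29/6)*(4 - 29/6)*6 = -17 - 2*(-29/6)*(-⅚)*6 = -17 - 145/18*6 = -17 - 145/3 = -196/3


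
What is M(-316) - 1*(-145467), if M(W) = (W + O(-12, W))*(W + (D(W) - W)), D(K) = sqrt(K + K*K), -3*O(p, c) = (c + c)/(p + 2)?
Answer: 145467 - 10112*sqrt(2765)/5 ≈ 39123.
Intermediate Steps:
O(p, c) = -2*c/(3*(2 + p)) (O(p, c) = -(c + c)/(3*(p + 2)) = -2*c/(3*(2 + p)))
D(K) = sqrt(K + K**2)
M(W) = 16*W*sqrt(W*(1 + W))/15 (M(W) = (W - 2*W/(6 + 3*(-12)))*(W + (sqrt(W*(1 + W)) - W)) = (W - 2*W/(6 - 36))*sqrt(W*(1 + W)) = (W - 2*W/(-30))*sqrt(W*(1 + W)) = (W - 2*W*(-1/30))*sqrt(W*(1 + W)) = (W + W/15)*sqrt(W*(1 + W)) = (16*W/15)*sqrt(W*(1 + W)) = 16*W*sqrt(W*(1 + W))/15)
M(-316) - 1*(-145467) = (16/15)*(-316)*sqrt(-316*(1 - 316)) - 1*(-145467) = (16/15)*(-316)*sqrt(-316*(-315)) + 145467 = (16/15)*(-316)*sqrt(99540) + 145467 = (16/15)*(-316)*(6*sqrt(2765)) + 145467 = -10112*sqrt(2765)/5 + 145467 = 145467 - 10112*sqrt(2765)/5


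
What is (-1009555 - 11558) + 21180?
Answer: -999933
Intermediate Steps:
(-1009555 - 11558) + 21180 = -1021113 + 21180 = -999933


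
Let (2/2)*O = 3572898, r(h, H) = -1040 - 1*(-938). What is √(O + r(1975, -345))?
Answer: 2*√893199 ≈ 1890.2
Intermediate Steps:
r(h, H) = -102 (r(h, H) = -1040 + 938 = -102)
O = 3572898
√(O + r(1975, -345)) = √(3572898 - 102) = √3572796 = 2*√893199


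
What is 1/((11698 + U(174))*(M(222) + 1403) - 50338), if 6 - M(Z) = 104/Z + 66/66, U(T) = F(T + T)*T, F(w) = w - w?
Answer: 111/1822061210 ≈ 6.0920e-8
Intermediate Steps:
F(w) = 0
U(T) = 0 (U(T) = 0*T = 0)
M(Z) = 5 - 104/Z (M(Z) = 6 - (104/Z + 66/66) = 6 - (104/Z + 66*(1/66)) = 6 - (104/Z + 1) = 6 - (1 + 104/Z) = 6 + (-1 - 104/Z) = 5 - 104/Z)
1/((11698 + U(174))*(M(222) + 1403) - 50338) = 1/((11698 + 0)*((5 - 104/222) + 1403) - 50338) = 1/(11698*((5 - 104*1/222) + 1403) - 50338) = 1/(11698*((5 - 52/111) + 1403) - 50338) = 1/(11698*(503/111 + 1403) - 50338) = 1/(11698*(156236/111) - 50338) = 1/(1827648728/111 - 50338) = 1/(1822061210/111) = 111/1822061210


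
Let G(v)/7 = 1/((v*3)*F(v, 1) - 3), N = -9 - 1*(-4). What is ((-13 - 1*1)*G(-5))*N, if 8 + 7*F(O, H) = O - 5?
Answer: 3430/249 ≈ 13.775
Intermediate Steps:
N = -5 (N = -9 + 4 = -5)
F(O, H) = -13/7 + O/7 (F(O, H) = -8/7 + (O - 5)/7 = -8/7 + (-5 + O)/7 = -8/7 + (-5/7 + O/7) = -13/7 + O/7)
G(v) = 7/(-3 + 3*v*(-13/7 + v/7)) (G(v) = 7/((v*3)*(-13/7 + v/7) - 3) = 7/((3*v)*(-13/7 + v/7) - 3) = 7/(3*v*(-13/7 + v/7) - 3) = 7/(-3 + 3*v*(-13/7 + v/7)))
((-13 - 1*1)*G(-5))*N = ((-13 - 1*1)*(49/(3*(-7 - 5*(-13 - 5)))))*(-5) = ((-13 - 1)*(49/(3*(-7 - 5*(-18)))))*(-5) = -686/(3*(-7 + 90))*(-5) = -686/(3*83)*(-5) = -14*49/249*(-5) = -686/249*(-5) = 3430/249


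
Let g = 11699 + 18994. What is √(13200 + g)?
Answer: 3*√4877 ≈ 209.51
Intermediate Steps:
g = 30693
√(13200 + g) = √(13200 + 30693) = √43893 = 3*√4877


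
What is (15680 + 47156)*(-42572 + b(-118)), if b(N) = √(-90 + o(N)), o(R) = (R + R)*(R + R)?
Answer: -2675054192 + 62836*√55606 ≈ -2.6602e+9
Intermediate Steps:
o(R) = 4*R² (o(R) = (2*R)*(2*R) = 4*R²)
b(N) = √(-90 + 4*N²)
(15680 + 47156)*(-42572 + b(-118)) = (15680 + 47156)*(-42572 + √(-90 + 4*(-118)²)) = 62836*(-42572 + √(-90 + 4*13924)) = 62836*(-42572 + √(-90 + 55696)) = 62836*(-42572 + √55606) = -2675054192 + 62836*√55606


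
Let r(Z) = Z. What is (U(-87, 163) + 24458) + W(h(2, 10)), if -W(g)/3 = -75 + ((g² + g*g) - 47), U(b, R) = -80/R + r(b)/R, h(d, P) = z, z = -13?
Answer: 3880863/163 ≈ 23809.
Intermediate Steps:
h(d, P) = -13
U(b, R) = -80/R + b/R
W(g) = 366 - 6*g² (W(g) = -3*(-75 + ((g² + g*g) - 47)) = -3*(-75 + ((g² + g²) - 47)) = -3*(-75 + (2*g² - 47)) = -3*(-75 + (-47 + 2*g²)) = -3*(-122 + 2*g²) = 366 - 6*g²)
(U(-87, 163) + 24458) + W(h(2, 10)) = ((-80 - 87)/163 + 24458) + (366 - 6*(-13)²) = ((1/163)*(-167) + 24458) + (366 - 6*169) = (-167/163 + 24458) + (366 - 1014) = 3986487/163 - 648 = 3880863/163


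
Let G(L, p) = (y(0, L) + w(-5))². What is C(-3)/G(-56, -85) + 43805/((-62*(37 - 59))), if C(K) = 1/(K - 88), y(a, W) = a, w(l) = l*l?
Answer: 2491408011/77577500 ≈ 32.115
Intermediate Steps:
w(l) = l²
C(K) = 1/(-88 + K)
G(L, p) = 625 (G(L, p) = (0 + (-5)²)² = (0 + 25)² = 25² = 625)
C(-3)/G(-56, -85) + 43805/((-62*(37 - 59))) = 1/(-88 - 3*625) + 43805/((-62*(37 - 59))) = (1/625)/(-91) + 43805/((-62*(-22))) = -1/91*1/625 + 43805/1364 = -1/56875 + 43805*(1/1364) = -1/56875 + 43805/1364 = 2491408011/77577500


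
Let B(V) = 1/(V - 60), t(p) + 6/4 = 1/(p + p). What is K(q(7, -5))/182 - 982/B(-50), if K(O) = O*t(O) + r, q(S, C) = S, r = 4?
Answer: 9829817/91 ≈ 1.0802e+5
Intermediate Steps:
t(p) = -3/2 + 1/(2*p) (t(p) = -3/2 + 1/(p + p) = -3/2 + 1/(2*p))
K(O) = 9/2 - 3*O/2 (K(O) = O*((1 - 3*O)/(2*O)) + 4 = (½ - 3*O/2) + 4 = 9/2 - 3*O/2)
B(V) = 1/(-60 + V)
K(q(7, -5))/182 - 982/B(-50) = (9/2 - 3/2*7)/182 - 982/(1/(-60 - 50)) = (9/2 - 21/2)*(1/182) - 982/(1/(-110)) = -6*1/182 - 982/(-1/110) = -3/91 - 982*(-110) = -3/91 + 108020 = 9829817/91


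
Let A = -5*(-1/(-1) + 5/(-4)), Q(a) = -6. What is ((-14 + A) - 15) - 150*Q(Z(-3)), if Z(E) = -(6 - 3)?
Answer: 3489/4 ≈ 872.25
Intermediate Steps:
Z(E) = -3 (Z(E) = -1*3 = -3)
A = 5/4 (A = -5*(-1*(-1) + 5*(-¼)) = -5*(1 - 5/4) = -5*(-¼) = 5/4 ≈ 1.2500)
((-14 + A) - 15) - 150*Q(Z(-3)) = ((-14 + 5/4) - 15) - 150*(-6) = (-51/4 - 15) + 900 = -111/4 + 900 = 3489/4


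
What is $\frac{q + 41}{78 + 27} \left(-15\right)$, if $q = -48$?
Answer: $1$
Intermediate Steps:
$\frac{q + 41}{78 + 27} \left(-15\right) = \frac{-48 + 41}{78 + 27} \left(-15\right) = - \frac{7}{105} \left(-15\right) = \left(-7\right) \frac{1}{105} \left(-15\right) = \left(- \frac{1}{15}\right) \left(-15\right) = 1$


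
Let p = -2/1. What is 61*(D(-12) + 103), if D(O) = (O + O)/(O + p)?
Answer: 44713/7 ≈ 6387.6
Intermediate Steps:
p = -2 (p = -2*1 = -2)
D(O) = 2*O/(-2 + O) (D(O) = (O + O)/(O - 2) = (2*O)/(-2 + O) = 2*O/(-2 + O))
61*(D(-12) + 103) = 61*(2*(-12)/(-2 - 12) + 103) = 61*(2*(-12)/(-14) + 103) = 61*(2*(-12)*(-1/14) + 103) = 61*(12/7 + 103) = 61*(733/7) = 44713/7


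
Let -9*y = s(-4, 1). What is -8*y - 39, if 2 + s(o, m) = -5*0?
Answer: -367/9 ≈ -40.778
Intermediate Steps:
s(o, m) = -2 (s(o, m) = -2 - 5*0 = -2 + 0 = -2)
y = 2/9 (y = -⅑*(-2) = 2/9 ≈ 0.22222)
-8*y - 39 = -8*2/9 - 39 = -16/9 - 39 = -367/9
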